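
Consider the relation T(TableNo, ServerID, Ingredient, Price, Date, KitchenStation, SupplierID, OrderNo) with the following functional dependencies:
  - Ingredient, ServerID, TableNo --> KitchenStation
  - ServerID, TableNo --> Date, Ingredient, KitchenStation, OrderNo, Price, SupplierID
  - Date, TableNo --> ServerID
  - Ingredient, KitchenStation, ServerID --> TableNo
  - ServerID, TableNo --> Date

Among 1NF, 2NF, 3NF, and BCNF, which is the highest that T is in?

Candidate keys: {Date, TableNo}, {Ingredient, KitchenStation, ServerID}, {ServerID, TableNo}. Prime attributes: {Date, Ingredient, KitchenStation, ServerID, TableNo}.
Each dependency's left side is a superkey — BCNF holds.

BCNF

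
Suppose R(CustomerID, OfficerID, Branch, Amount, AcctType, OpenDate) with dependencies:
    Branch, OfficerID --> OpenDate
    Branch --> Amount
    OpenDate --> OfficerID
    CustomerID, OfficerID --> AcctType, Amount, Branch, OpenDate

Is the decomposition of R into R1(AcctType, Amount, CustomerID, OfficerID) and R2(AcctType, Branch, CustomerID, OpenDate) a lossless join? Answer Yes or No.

The shared attributes are {AcctType, CustomerID} and {AcctType, CustomerID}⁺ = {AcctType, CustomerID}.
The closure covers neither R1 nor R2 entirely; the join is not lossless.

No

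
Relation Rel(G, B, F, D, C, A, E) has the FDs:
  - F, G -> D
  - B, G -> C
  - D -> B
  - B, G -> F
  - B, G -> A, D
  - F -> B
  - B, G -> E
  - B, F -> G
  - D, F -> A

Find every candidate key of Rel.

{B, G}, {D, G}, {F}

{F}⁺ = {A, B, C, D, E, F, G} — all of the relation — so {F} is a candidate key.
{B, G}⁺ = {A, B, C, D, E, F, G} — all of the relation — so {B, G} is a candidate key.
{D, G}⁺ = {A, B, C, D, E, F, G} — all of the relation — so {D, G} is a candidate key.
No proper subset of any of these is a key, and no other minimal superkey exists.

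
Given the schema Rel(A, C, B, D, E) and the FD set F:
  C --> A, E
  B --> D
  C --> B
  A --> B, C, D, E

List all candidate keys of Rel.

Closure of {A} is {A, B, C, D, E}, the whole schema; {A} is a candidate key.
Closure of {C} is {A, B, C, D, E}, the whole schema; {C} is a candidate key.
Any other superkey properly contains one of these, so there are no further candidate keys.

{A}, {C}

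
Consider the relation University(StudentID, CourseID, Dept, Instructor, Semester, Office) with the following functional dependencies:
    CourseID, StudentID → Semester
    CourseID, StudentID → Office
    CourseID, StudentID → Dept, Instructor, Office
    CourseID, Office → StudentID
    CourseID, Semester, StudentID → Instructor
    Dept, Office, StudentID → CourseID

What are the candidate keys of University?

{CourseID, Office}, {CourseID, StudentID}, {Dept, Office, StudentID}

Closure of {CourseID, Office} is {CourseID, Dept, Instructor, Office, Semester, StudentID}, the whole schema; {CourseID, Office} is a candidate key.
Closure of {CourseID, StudentID} is {CourseID, Dept, Instructor, Office, Semester, StudentID}, the whole schema; {CourseID, StudentID} is a candidate key.
Closure of {Dept, Office, StudentID} is {CourseID, Dept, Instructor, Office, Semester, StudentID}, the whole schema; {Dept, Office, StudentID} is a candidate key.
No proper subset of any of these is a key, and no other minimal superkey exists.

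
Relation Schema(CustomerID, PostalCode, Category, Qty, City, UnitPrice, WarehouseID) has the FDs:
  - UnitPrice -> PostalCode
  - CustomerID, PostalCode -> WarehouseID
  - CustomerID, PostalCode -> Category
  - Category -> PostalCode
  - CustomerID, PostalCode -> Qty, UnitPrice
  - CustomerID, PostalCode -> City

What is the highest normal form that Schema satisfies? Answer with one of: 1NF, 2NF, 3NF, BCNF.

Candidate keys: {Category, CustomerID}, {CustomerID, PostalCode}, {CustomerID, UnitPrice}. Prime attributes: {Category, CustomerID, PostalCode, UnitPrice}.
UnitPrice -> PostalCode breaks BCNF: {UnitPrice}⁺ = {PostalCode, UnitPrice}, so {UnitPrice} is not a superkey.
Since {PostalCode} ⊆ prime attributes and every other non-superkey FD also has a prime right side, the schema is in 3NF.

3NF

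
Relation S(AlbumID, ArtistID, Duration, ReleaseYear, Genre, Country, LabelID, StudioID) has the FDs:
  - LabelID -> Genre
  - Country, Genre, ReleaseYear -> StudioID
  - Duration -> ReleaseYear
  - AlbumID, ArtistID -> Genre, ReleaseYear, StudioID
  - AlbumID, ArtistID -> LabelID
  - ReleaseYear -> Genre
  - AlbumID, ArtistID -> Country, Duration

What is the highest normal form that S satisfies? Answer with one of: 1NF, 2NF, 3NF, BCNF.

Candidate key: {AlbumID, ArtistID}. Prime attributes: {AlbumID, ArtistID}.
For LabelID -> Genre we have {LabelID}⁺ = {Genre, LabelID}; {LabelID} is not a superkey, so BCNF fails.
Because {Genre} is non-prime and the left side of LabelID -> Genre is not a superkey, the relation is not in 3NF.
No non-prime attribute depends on a proper subset of any candidate key, so 2NF holds.

2NF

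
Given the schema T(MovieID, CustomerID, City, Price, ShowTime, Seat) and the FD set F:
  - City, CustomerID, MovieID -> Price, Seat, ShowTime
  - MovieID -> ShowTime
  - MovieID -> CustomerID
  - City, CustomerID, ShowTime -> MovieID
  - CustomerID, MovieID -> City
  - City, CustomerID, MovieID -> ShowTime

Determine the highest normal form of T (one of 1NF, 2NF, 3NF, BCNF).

Candidate keys: {City, CustomerID, ShowTime}, {MovieID}. Prime attributes: {City, CustomerID, MovieID, ShowTime}.
The left-hand side of every FD is a superkey, so BCNF is satisfied.

BCNF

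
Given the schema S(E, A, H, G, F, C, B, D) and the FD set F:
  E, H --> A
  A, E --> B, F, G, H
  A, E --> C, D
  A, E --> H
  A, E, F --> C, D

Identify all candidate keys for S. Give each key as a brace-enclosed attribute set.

No FD produces {E}, so it must be in every candidate key.
Closure of {A, E} is {A, B, C, D, E, F, G, H}, the whole schema; {A, E} is a candidate key.
Closure of {E, H} is {A, B, C, D, E, F, G, H}, the whole schema; {E, H} is a candidate key.
These are minimal and exhaustive — every other superkey contains one of them.

{A, E}, {E, H}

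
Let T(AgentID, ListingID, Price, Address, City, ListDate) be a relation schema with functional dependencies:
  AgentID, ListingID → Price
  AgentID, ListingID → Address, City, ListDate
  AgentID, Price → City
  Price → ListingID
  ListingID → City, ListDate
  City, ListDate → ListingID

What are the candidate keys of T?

{AgentID, City, ListDate}, {AgentID, ListingID}, {AgentID, Price}

{AgentID} never appears on the right of any FD, so every key must include it.
{AgentID, ListingID}⁺ = {Address, AgentID, City, ListDate, ListingID, Price}, which is every attribute, so {AgentID, ListingID} is a candidate key.
{AgentID, Price}⁺ = {Address, AgentID, City, ListDate, ListingID, Price}, which is every attribute, so {AgentID, Price} is a candidate key.
{AgentID, City, ListDate}⁺ = {Address, AgentID, City, ListDate, ListingID, Price}, which is every attribute, so {AgentID, City, ListDate} is a candidate key.
These are minimal and exhaustive — every other superkey contains one of them.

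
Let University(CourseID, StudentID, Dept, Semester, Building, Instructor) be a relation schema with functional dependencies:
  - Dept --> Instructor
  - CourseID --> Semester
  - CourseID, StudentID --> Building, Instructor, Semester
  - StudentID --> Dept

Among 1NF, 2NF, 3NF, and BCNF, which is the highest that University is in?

1NF

Candidate key: {CourseID, StudentID}. Prime attributes: {CourseID, StudentID}.
Dept --> Instructor breaks BCNF: {Dept}⁺ = {Dept, Instructor}, so {Dept} is not a superkey.
Dept --> Instructor has non-prime {Instructor} on the right and a non-superkey on the left, so 3NF fails.
{CourseID} is a proper subset of the key {CourseID, StudentID}, and {CourseID}⁺ contains the non-prime attribute {Semester} — a partial dependency, so 2NF is violated.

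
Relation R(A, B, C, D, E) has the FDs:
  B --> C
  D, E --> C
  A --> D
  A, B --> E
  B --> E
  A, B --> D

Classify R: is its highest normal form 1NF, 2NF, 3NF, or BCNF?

1NF

Candidate key: {A, B}. Prime attributes: {A, B}.
B --> C breaks BCNF: {B}⁺ = {B, C, E}, so {B} is not a superkey.
B --> C determines the non-prime attribute {C} from a non-superkey — 3NF is violated.
Since {A} ⊂ {A, B} and {A}⁺ ⊇ {D} with {D} non-prime, there is a partial dependency; 2NF fails.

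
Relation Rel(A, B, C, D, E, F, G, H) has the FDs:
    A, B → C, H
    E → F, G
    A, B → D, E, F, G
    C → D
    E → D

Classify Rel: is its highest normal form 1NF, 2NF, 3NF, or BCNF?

Candidate key: {A, B}. Prime attributes: {A, B}.
For E → F, G we have {E}⁺ = {D, E, F, G}; {E} is not a superkey, so BCNF fails.
E → F, G has non-prime {F, G} on the right and a non-superkey on the left, so 3NF fails.
No non-prime attribute depends on a proper subset of any candidate key, so 2NF holds.

2NF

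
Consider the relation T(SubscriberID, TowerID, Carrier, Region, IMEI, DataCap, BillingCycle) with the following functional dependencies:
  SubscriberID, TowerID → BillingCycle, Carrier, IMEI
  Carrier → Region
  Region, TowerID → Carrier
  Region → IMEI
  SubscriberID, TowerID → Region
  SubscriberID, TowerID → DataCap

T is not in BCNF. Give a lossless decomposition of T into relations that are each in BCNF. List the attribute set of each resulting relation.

{BillingCycle, Carrier, DataCap, SubscriberID, TowerID}; {Carrier, Region}; {IMEI, Region}

Candidate key of the original relation: {SubscriberID, TowerID}.
In {BillingCycle, Carrier, DataCap, IMEI, Region, SubscriberID, TowerID}, {Carrier} is not a superkey ({Carrier}⁺ restricted to this set is {Carrier, IMEI, Region}), so split on Carrier → IMEI, Region into {Carrier, IMEI, Region} and {BillingCycle, Carrier, DataCap, SubscriberID, TowerID}.
In {Carrier, IMEI, Region}, {Region} is not a superkey ({Region}⁺ restricted to this set is {IMEI, Region}), so split on Region → IMEI into {IMEI, Region} and {Carrier, Region}.
{IMEI, Region} has no BCNF violation.
{Carrier, Region} has no BCNF violation.
{BillingCycle, Carrier, DataCap, SubscriberID, TowerID} has no BCNF violation.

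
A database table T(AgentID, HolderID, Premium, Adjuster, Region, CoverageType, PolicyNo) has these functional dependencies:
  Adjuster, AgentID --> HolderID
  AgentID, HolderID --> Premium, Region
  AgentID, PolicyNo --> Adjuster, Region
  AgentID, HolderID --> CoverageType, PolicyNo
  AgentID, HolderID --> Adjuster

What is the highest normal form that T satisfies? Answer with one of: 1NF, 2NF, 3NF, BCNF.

BCNF

Candidate keys: {Adjuster, AgentID}, {AgentID, HolderID}, {AgentID, PolicyNo}. Prime attributes: {Adjuster, AgentID, HolderID, PolicyNo}.
Every FD has a superkey on the left, so the relation is in BCNF.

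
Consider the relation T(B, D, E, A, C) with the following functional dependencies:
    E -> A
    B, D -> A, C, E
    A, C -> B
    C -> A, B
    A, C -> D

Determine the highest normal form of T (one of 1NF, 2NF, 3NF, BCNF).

2NF

Candidate keys: {B, D}, {C}. Prime attributes: {B, C, D}.
E -> A: {E}⁺ = {A, E}, which is not all of the attributes, so the left side is not a superkey — BCNF is violated.
Because {A} is non-prime and the left side of E -> A is not a superkey, the relation is not in 3NF.
No proper subset of a key has a non-prime attribute in its closure, so there is no partial dependency; 2NF holds.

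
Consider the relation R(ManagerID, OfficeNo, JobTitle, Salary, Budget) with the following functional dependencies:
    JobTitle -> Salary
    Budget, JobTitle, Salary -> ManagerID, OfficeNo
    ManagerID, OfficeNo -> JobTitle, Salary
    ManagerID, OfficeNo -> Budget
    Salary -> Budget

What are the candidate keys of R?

{JobTitle}, {ManagerID, OfficeNo}

Closure of {JobTitle} is {Budget, JobTitle, ManagerID, OfficeNo, Salary}, the whole schema; {JobTitle} is a candidate key.
Closure of {ManagerID, OfficeNo} is {Budget, JobTitle, ManagerID, OfficeNo, Salary}, the whole schema; {ManagerID, OfficeNo} is a candidate key.
These are minimal and exhaustive — every other superkey contains one of them.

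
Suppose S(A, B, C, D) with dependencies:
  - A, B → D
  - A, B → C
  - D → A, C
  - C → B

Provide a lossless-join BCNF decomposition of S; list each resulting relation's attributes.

{A, C, D}; {B, C}

Candidate keys of the original relation: {A, B}, {A, C}, {D}.
{A, B, C, D}: {C} determines {B, C} here but is not a superkey — split on C → B, giving {B, C} and {A, C, D}.
{B, C}: every determinant is a superkey — BCNF.
{A, C, D}: every determinant is a superkey — BCNF.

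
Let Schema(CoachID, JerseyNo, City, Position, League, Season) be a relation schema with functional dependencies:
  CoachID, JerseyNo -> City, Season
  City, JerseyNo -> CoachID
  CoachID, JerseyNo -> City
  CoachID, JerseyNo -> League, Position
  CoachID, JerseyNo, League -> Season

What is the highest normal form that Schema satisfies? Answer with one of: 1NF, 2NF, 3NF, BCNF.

BCNF

Candidate keys: {City, JerseyNo}, {CoachID, JerseyNo}. Prime attributes: {City, CoachID, JerseyNo}.
Each dependency's left side is a superkey — BCNF holds.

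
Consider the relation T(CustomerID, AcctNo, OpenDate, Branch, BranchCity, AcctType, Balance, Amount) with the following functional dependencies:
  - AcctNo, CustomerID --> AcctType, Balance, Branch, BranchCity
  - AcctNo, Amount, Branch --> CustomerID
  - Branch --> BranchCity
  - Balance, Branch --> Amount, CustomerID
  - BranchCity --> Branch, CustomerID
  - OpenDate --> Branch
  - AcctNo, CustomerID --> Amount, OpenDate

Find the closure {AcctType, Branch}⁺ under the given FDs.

Start with {AcctType, Branch}.
Branch --> BranchCity applies; add {BranchCity} → now {AcctType, Branch, BranchCity}.
BranchCity --> Branch, CustomerID applies; add {CustomerID} → now {AcctType, Branch, BranchCity, CustomerID}.
No further FD applies.

{AcctType, Branch, BranchCity, CustomerID}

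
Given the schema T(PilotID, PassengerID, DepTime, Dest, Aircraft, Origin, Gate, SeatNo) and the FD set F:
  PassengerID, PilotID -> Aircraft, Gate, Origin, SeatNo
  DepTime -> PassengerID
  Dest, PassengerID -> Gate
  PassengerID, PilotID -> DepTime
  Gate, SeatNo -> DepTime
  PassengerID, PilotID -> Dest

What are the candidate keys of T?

{DepTime, PilotID}, {Gate, PilotID, SeatNo}, {PassengerID, PilotID}

Attributes never on any right-hand side: {PilotID} — every candidate key must contain it.
{DepTime, PilotID} is a candidate key since {DepTime, PilotID}⁺ = {Aircraft, DepTime, Dest, Gate, Origin, PassengerID, PilotID, SeatNo} covers every attribute.
{PassengerID, PilotID} is a candidate key since {PassengerID, PilotID}⁺ = {Aircraft, DepTime, Dest, Gate, Origin, PassengerID, PilotID, SeatNo} covers every attribute.
{Gate, PilotID, SeatNo} is a candidate key since {Gate, PilotID, SeatNo}⁺ = {Aircraft, DepTime, Dest, Gate, Origin, PassengerID, PilotID, SeatNo} covers every attribute.
These are minimal and exhaustive — every other superkey contains one of them.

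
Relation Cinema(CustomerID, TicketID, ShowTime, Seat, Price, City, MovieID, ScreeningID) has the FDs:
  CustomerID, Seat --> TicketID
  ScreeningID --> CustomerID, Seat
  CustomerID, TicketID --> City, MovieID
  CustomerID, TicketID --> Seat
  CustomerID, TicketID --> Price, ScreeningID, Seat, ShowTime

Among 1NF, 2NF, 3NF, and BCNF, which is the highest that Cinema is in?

Candidate keys: {CustomerID, Seat}, {CustomerID, TicketID}, {ScreeningID}. Prime attributes: {CustomerID, ScreeningID, Seat, TicketID}.
Each dependency's left side is a superkey — BCNF holds.

BCNF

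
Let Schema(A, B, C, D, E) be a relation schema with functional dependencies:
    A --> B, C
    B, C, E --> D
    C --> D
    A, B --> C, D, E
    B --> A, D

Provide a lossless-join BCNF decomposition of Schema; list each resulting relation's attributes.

{A, B, C, E}; {C, D}

Candidate keys of the original relation: {A}, {B}.
{A, B, C, D, E}: {C} determines {C, D} here but is not a superkey — split on C --> D, giving {C, D} and {A, B, C, E}.
{C, D} has no BCNF violation.
{A, B, C, E} has no BCNF violation.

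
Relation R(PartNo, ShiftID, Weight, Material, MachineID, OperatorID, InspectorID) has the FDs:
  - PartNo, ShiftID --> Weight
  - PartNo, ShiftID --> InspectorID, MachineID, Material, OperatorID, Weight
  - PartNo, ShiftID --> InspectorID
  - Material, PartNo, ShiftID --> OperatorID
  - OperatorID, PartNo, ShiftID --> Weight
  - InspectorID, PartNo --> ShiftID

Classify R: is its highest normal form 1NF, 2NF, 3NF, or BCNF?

Candidate keys: {InspectorID, PartNo}, {PartNo, ShiftID}. Prime attributes: {InspectorID, PartNo, ShiftID}.
Every FD has a superkey on the left, so the relation is in BCNF.

BCNF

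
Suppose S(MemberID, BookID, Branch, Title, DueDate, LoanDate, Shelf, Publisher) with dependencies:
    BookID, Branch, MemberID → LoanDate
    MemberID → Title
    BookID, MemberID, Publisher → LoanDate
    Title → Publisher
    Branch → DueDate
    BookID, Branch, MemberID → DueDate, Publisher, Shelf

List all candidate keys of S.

Attributes never on any right-hand side: {BookID, Branch, MemberID} — every candidate key must contain all of them.
{BookID, Branch, MemberID}⁺ = {BookID, Branch, DueDate, LoanDate, MemberID, Publisher, Shelf, Title} — all of the relation — so {BookID, Branch, MemberID} is a candidate key.
No smaller or unrelated set reaches every attribute, so there are no other keys.

{BookID, Branch, MemberID}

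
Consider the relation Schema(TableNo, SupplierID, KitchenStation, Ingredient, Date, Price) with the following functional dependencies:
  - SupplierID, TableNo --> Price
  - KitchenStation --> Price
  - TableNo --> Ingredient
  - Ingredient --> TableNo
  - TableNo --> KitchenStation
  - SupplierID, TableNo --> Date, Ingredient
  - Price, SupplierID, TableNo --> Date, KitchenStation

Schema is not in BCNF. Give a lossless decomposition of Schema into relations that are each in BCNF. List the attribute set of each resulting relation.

Candidate keys of the original relation: {Ingredient, SupplierID}, {SupplierID, TableNo}.
Within {Date, Ingredient, KitchenStation, Price, SupplierID, TableNo}: {KitchenStation}⁺ ∩ {Date, Ingredient, KitchenStation, Price, SupplierID, TableNo} = {KitchenStation, Price}, not the whole set, so KitchenStation --> Price violates BCNF; decompose into {KitchenStation, Price} and {Date, Ingredient, KitchenStation, SupplierID, TableNo}.
{KitchenStation, Price} is in BCNF.
Within {Date, Ingredient, KitchenStation, SupplierID, TableNo}: {TableNo}⁺ ∩ {Date, Ingredient, KitchenStation, SupplierID, TableNo} = {Ingredient, KitchenStation, TableNo}, not the whole set, so TableNo --> Ingredient, KitchenStation violates BCNF; decompose into {Ingredient, KitchenStation, TableNo} and {Date, SupplierID, TableNo}.
{Ingredient, KitchenStation, TableNo} is in BCNF.
{Date, SupplierID, TableNo} is in BCNF.

{Date, SupplierID, TableNo}; {Ingredient, KitchenStation, TableNo}; {KitchenStation, Price}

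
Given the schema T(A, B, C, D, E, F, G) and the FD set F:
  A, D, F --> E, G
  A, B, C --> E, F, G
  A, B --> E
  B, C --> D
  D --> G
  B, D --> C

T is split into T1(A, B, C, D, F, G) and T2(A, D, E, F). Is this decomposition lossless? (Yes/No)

Yes

The shared attributes are {A, D, F} and {A, D, F}⁺ = {A, D, E, F, G}.
Since T2 ⊆ {A, D, E, F, G}, the intersection is a superkey of T2; the decomposition is lossless.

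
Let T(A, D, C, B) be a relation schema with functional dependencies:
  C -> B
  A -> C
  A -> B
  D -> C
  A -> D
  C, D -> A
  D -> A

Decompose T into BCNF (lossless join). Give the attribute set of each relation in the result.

{A, C, D}; {B, C}

Candidate keys of the original relation: {A}, {D}.
{A, B, C, D}: {C} determines {B, C} here but is not a superkey — split on C -> B, giving {B, C} and {A, C, D}.
{B, C} is in BCNF.
{A, C, D} is in BCNF.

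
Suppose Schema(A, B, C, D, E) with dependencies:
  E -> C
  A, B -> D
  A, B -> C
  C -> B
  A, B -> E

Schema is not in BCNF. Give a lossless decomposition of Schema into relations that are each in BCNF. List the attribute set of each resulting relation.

{A, D, E}; {B, C}; {C, E}

Candidate keys of the original relation: {A, B}, {A, C}, {A, E}.
In {A, B, C, D, E}, {E} is not a superkey ({E}⁺ restricted to this set is {B, C, E}), so split on E -> B, C into {B, C, E} and {A, D, E}.
In {B, C, E}, {C} is not a superkey ({C}⁺ restricted to this set is {B, C}), so split on C -> B into {B, C} and {C, E}.
{B, C}: every determinant is a superkey — BCNF.
{C, E}: every determinant is a superkey — BCNF.
{A, D, E}: every determinant is a superkey — BCNF.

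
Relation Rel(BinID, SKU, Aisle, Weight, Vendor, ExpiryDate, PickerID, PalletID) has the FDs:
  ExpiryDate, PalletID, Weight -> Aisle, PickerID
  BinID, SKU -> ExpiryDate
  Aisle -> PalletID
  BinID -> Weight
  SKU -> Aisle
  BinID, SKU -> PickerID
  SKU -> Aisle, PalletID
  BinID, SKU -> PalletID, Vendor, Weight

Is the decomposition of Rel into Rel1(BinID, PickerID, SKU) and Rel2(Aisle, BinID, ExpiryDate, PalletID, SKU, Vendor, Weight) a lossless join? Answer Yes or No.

Yes

Rel1 ∩ Rel2 = {BinID, SKU}; its closure under F is {Aisle, BinID, ExpiryDate, PalletID, PickerID, SKU, Vendor, Weight}.
Rel1 is contained in that closure, so Rel1 ∩ Rel2 -> Rel1 holds and the join is lossless.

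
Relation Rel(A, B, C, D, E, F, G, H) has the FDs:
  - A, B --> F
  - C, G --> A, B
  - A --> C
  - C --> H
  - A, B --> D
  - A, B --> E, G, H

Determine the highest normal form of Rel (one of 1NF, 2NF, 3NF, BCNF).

1NF

Candidate keys: {A, B}, {A, G}, {C, G}. Prime attributes: {A, B, C, G}.
A --> C: {A}⁺ = {A, C, H}, which is not all of the attributes, so the left side is not a superkey — BCNF is violated.
C --> H determines the non-prime attribute {H} from a non-superkey — 3NF is violated.
Since {A} ⊂ {A, B} and {A}⁺ ⊇ {H} with {H} non-prime, there is a partial dependency; 2NF fails.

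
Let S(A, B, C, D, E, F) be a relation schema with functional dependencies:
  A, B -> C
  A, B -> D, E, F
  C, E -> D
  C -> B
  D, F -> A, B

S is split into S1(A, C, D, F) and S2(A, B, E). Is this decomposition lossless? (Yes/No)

No

Common attributes: {A}; their closure is {A}.
Neither S1 nor S2 is contained in that closure, so the decomposition is lossy.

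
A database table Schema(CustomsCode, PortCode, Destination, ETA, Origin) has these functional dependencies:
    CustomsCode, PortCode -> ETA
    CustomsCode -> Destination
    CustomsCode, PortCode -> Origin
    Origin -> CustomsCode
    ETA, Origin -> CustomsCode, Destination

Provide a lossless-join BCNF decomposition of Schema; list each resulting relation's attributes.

{CustomsCode, Destination}; {CustomsCode, Origin}; {ETA, Origin, PortCode}

Candidate keys of the original relation: {CustomsCode, PortCode}, {Origin, PortCode}.
Within {CustomsCode, Destination, ETA, Origin, PortCode}: {CustomsCode}⁺ ∩ {CustomsCode, Destination, ETA, Origin, PortCode} = {CustomsCode, Destination}, not the whole set, so CustomsCode -> Destination violates BCNF; decompose into {CustomsCode, Destination} and {CustomsCode, ETA, Origin, PortCode}.
{CustomsCode, Destination} is in BCNF.
Within {CustomsCode, ETA, Origin, PortCode}: {Origin}⁺ ∩ {CustomsCode, ETA, Origin, PortCode} = {CustomsCode, Origin}, not the whole set, so Origin -> CustomsCode violates BCNF; decompose into {CustomsCode, Origin} and {ETA, Origin, PortCode}.
{CustomsCode, Origin} is in BCNF.
{ETA, Origin, PortCode} is in BCNF.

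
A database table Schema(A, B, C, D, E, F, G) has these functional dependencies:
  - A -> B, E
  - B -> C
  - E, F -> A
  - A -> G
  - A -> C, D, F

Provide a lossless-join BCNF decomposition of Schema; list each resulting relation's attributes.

Candidate keys of the original relation: {A}, {E, F}.
Within {A, B, C, D, E, F, G}: {B}⁺ ∩ {A, B, C, D, E, F, G} = {B, C}, not the whole set, so B -> C violates BCNF; decompose into {B, C} and {A, B, D, E, F, G}.
{B, C} has no BCNF violation.
{A, B, D, E, F, G} has no BCNF violation.

{A, B, D, E, F, G}; {B, C}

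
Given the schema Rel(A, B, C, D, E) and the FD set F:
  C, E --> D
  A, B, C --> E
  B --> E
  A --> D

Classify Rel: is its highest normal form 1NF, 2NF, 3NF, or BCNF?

Candidate key: {A, B, C}. Prime attributes: {A, B, C}.
For C, E --> D we have {C, E}⁺ = {C, D, E}; {C, E} is not a superkey, so BCNF fails.
C, E --> D determines the non-prime attribute {D} from a non-superkey — 3NF is violated.
The proper key subset {A} of {A, B, C} determines non-prime {D}, so the relation is not even in 2NF.

1NF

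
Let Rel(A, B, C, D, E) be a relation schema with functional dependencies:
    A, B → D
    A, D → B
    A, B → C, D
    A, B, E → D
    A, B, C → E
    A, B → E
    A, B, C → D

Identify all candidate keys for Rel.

{A} never appears on the right of any FD, so every key must include it.
{A, B}⁺ = {A, B, C, D, E} — all of the relation — so {A, B} is a candidate key.
{A, D}⁺ = {A, B, C, D, E} — all of the relation — so {A, D} is a candidate key.
These are minimal and exhaustive — every other superkey contains one of them.

{A, B}, {A, D}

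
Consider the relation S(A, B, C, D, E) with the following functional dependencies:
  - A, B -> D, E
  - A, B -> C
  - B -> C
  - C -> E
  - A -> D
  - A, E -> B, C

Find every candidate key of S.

Attributes never on any right-hand side: {A} — every candidate key must contain it.
Closure of {A, B} is {A, B, C, D, E}, the whole schema; {A, B} is a candidate key.
Closure of {A, C} is {A, B, C, D, E}, the whole schema; {A, C} is a candidate key.
Closure of {A, E} is {A, B, C, D, E}, the whole schema; {A, E} is a candidate key.
These are minimal and exhaustive — every other superkey contains one of them.

{A, B}, {A, C}, {A, E}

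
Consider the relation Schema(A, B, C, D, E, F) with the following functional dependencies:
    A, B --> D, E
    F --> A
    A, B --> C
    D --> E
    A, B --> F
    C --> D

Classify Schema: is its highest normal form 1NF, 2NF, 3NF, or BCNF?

Candidate keys: {A, B}, {B, F}. Prime attributes: {A, B, F}.
F --> A: {F}⁺ = {A, F}, which is not all of the attributes, so the left side is not a superkey — BCNF is violated.
D --> E determines the non-prime attribute {E} from a non-superkey — 3NF is violated.
Checking every proper subset of each key, none determines a non-prime attribute — 2NF is satisfied.

2NF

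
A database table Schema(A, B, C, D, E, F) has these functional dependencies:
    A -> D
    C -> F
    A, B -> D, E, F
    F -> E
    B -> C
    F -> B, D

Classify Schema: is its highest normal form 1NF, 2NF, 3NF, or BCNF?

1NF

Candidate keys: {A, B}, {A, C}, {A, F}. Prime attributes: {A, B, C, F}.
A -> D breaks BCNF: {A}⁺ = {A, D}, so {A} is not a superkey.
A -> D has non-prime {D} on the right and a non-superkey on the left, so 3NF fails.
{A} is a proper subset of the key {A, B}, and {A}⁺ contains the non-prime attribute {D} — a partial dependency, so 2NF is violated.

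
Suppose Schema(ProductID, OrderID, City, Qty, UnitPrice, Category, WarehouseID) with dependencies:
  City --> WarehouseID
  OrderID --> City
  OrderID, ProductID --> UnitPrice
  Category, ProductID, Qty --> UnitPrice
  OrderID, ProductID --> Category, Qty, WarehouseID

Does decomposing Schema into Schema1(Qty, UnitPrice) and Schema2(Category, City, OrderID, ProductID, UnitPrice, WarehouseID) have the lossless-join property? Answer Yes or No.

Schema1 ∩ Schema2 = {UnitPrice}; its closure under F is {UnitPrice}.
Schema1 ⊄ {UnitPrice} and Schema2 ⊄ {UnitPrice}, so the split is lossy.

No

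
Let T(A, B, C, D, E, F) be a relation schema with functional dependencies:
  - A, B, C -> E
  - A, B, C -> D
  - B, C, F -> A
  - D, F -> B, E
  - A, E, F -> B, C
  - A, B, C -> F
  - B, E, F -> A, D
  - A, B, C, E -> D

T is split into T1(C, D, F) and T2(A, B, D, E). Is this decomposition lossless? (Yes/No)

Common attributes: {D}; their closure is {D}.
Neither T1 nor T2 is contained in that closure, so the decomposition is lossy.

No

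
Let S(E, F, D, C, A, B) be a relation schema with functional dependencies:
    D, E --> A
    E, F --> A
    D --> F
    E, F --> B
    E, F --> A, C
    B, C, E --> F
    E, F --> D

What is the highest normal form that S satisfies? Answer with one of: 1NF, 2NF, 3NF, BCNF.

Candidate keys: {B, C, E}, {D, E}, {E, F}. Prime attributes: {B, C, D, E, F}.
For D --> F we have {D}⁺ = {D, F}; {D} is not a superkey, so BCNF fails.
But every attribute on its right side ({F}) is prime, and the same holds for every other non-superkey FD, so 3NF still holds.

3NF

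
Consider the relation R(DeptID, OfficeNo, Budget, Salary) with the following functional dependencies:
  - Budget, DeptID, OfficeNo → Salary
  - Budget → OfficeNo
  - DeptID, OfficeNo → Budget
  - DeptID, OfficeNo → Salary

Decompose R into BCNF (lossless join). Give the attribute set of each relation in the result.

Candidate keys of the original relation: {Budget, DeptID}, {DeptID, OfficeNo}.
Within {Budget, DeptID, OfficeNo, Salary}: {Budget}⁺ ∩ {Budget, DeptID, OfficeNo, Salary} = {Budget, OfficeNo}, not the whole set, so Budget → OfficeNo violates BCNF; decompose into {Budget, OfficeNo} and {Budget, DeptID, Salary}.
{Budget, OfficeNo}: every determinant is a superkey — BCNF.
{Budget, DeptID, Salary}: every determinant is a superkey — BCNF.

{Budget, DeptID, Salary}; {Budget, OfficeNo}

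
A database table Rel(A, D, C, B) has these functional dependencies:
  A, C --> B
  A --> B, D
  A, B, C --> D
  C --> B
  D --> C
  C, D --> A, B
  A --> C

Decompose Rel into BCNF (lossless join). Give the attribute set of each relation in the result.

Candidate keys of the original relation: {A}, {D}.
Within {A, B, C, D}: {C}⁺ ∩ {A, B, C, D} = {B, C}, not the whole set, so C --> B violates BCNF; decompose into {B, C} and {A, C, D}.
{B, C} has no BCNF violation.
{A, C, D} has no BCNF violation.

{A, C, D}; {B, C}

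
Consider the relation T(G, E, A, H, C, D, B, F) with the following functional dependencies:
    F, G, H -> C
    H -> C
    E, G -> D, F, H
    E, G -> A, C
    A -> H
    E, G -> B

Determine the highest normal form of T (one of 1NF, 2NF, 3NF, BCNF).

2NF

Candidate key: {E, G}. Prime attributes: {E, G}.
F, G, H -> C: {F, G, H}⁺ = {C, F, G, H}, which is not all of the attributes, so the left side is not a superkey — BCNF is violated.
Because {C} is non-prime and the left side of F, G, H -> C is not a superkey, the relation is not in 3NF.
Checking every proper subset of each key, none determines a non-prime attribute — 2NF is satisfied.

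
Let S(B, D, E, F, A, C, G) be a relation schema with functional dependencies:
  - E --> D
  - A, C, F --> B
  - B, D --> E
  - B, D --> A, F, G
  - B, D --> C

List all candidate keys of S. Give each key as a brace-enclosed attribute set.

Closure of {B, D} is {A, B, C, D, E, F, G}, the whole schema; {B, D} is a candidate key.
Closure of {B, E} is {A, B, C, D, E, F, G}, the whole schema; {B, E} is a candidate key.
Closure of {A, C, D, F} is {A, B, C, D, E, F, G}, the whole schema; {A, C, D, F} is a candidate key.
Closure of {A, C, E, F} is {A, B, C, D, E, F, G}, the whole schema; {A, C, E, F} is a candidate key.
No proper subset of any of these is a key, and no other minimal superkey exists.

{A, C, D, F}, {A, C, E, F}, {B, D}, {B, E}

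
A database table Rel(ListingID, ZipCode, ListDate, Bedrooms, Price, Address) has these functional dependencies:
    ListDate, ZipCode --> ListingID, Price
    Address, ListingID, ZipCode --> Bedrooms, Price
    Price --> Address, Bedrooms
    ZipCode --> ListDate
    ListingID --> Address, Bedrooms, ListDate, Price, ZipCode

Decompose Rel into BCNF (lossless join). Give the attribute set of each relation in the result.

Candidate keys of the original relation: {ListingID}, {ZipCode}.
{Address, Bedrooms, ListDate, ListingID, Price, ZipCode}: {Price} determines {Address, Bedrooms, Price} here but is not a superkey — split on Price --> Address, Bedrooms, giving {Address, Bedrooms, Price} and {ListDate, ListingID, Price, ZipCode}.
{Address, Bedrooms, Price} has no BCNF violation.
{ListDate, ListingID, Price, ZipCode} has no BCNF violation.

{Address, Bedrooms, Price}; {ListDate, ListingID, Price, ZipCode}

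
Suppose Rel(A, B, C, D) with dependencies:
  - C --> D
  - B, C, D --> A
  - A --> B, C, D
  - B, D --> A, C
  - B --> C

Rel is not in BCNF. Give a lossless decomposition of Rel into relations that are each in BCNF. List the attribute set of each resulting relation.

Candidate keys of the original relation: {A}, {B}.
{A, B, C, D}: {C} determines {C, D} here but is not a superkey — split on C --> D, giving {C, D} and {A, B, C}.
{C, D} is in BCNF.
{A, B, C} is in BCNF.

{A, B, C}; {C, D}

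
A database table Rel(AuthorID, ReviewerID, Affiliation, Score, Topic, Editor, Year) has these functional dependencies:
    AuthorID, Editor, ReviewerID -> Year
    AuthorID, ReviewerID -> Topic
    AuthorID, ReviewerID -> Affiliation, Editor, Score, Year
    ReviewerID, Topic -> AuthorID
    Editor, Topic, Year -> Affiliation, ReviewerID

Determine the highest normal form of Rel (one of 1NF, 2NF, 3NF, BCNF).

Candidate keys: {AuthorID, ReviewerID}, {Editor, Topic, Year}, {ReviewerID, Topic}. Prime attributes: {AuthorID, Editor, ReviewerID, Topic, Year}.
Every FD has a superkey on the left, so the relation is in BCNF.

BCNF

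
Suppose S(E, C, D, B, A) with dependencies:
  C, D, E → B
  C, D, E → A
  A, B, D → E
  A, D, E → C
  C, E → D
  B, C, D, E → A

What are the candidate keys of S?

{C, E}⁺ = {A, B, C, D, E}, which is every attribute, so {C, E} is a candidate key.
{A, B, D}⁺ = {A, B, C, D, E}, which is every attribute, so {A, B, D} is a candidate key.
{A, D, E}⁺ = {A, B, C, D, E}, which is every attribute, so {A, D, E} is a candidate key.
No proper subset of any of these is a key, and no other minimal superkey exists.

{A, B, D}, {A, D, E}, {C, E}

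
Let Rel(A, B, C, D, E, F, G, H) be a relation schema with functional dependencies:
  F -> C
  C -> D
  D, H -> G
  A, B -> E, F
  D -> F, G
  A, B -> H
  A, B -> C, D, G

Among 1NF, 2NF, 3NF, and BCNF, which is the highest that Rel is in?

2NF

Candidate key: {A, B}. Prime attributes: {A, B}.
F -> C breaks BCNF: {F}⁺ = {C, D, F, G}, so {F} is not a superkey.
F -> C determines the non-prime attribute {C} from a non-superkey — 3NF is violated.
No non-prime attribute depends on a proper subset of any candidate key, so 2NF holds.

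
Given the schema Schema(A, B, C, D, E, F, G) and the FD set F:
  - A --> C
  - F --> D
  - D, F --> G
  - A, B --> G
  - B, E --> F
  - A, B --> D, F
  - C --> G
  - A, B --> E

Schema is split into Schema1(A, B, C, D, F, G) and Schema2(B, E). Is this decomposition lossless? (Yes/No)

No

Schema1 ∩ Schema2 = {B}; its closure under F is {B}.
Neither Schema1 nor Schema2 is contained in that closure, so the decomposition is lossy.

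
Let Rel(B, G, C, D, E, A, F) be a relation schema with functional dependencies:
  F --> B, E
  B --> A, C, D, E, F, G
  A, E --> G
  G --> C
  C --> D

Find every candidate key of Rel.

{B} is a candidate key since {B}⁺ = {A, B, C, D, E, F, G} covers every attribute.
{F} is a candidate key since {F}⁺ = {A, B, C, D, E, F, G} covers every attribute.
Any other superkey properly contains one of these, so there are no further candidate keys.

{B}, {F}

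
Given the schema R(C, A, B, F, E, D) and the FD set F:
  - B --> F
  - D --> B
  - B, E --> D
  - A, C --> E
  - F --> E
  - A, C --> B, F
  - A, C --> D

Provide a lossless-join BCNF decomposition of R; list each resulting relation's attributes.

Candidate key of the original relation: {A, C}.
Within {A, B, C, D, E, F}: {B}⁺ ∩ {A, B, C, D, E, F} = {B, D, E, F}, not the whole set, so B --> D, E, F violates BCNF; decompose into {B, D, E, F} and {A, B, C}.
Within {B, D, E, F}: {F}⁺ ∩ {B, D, E, F} = {E, F}, not the whole set, so F --> E violates BCNF; decompose into {E, F} and {B, D, F}.
{E, F}: every determinant is a superkey — BCNF.
{B, D, F}: every determinant is a superkey — BCNF.
{A, B, C}: every determinant is a superkey — BCNF.

{A, B, C}; {B, D, F}; {E, F}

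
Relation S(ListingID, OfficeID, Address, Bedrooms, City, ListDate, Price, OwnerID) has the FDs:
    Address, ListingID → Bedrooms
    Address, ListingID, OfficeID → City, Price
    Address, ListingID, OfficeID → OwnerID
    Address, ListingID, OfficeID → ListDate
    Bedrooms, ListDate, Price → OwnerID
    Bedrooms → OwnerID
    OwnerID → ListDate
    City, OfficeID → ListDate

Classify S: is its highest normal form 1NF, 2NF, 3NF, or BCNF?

Candidate key: {Address, ListingID, OfficeID}. Prime attributes: {Address, ListingID, OfficeID}.
Address, ListingID → Bedrooms: {Address, ListingID}⁺ = {Address, Bedrooms, ListDate, ListingID, OwnerID}, which is not all of the attributes, so the left side is not a superkey — BCNF is violated.
Address, ListingID → Bedrooms determines the non-prime attribute {Bedrooms} from a non-superkey — 3NF is violated.
{Address, ListingID} is a proper subset of the key {Address, ListingID, OfficeID}, and {Address, ListingID}⁺ contains the non-prime attributes {Bedrooms, ListDate, OwnerID} — a partial dependency, so 2NF is violated.

1NF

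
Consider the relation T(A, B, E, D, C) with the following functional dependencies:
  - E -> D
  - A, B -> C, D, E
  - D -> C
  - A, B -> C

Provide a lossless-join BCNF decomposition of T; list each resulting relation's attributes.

Candidate key of the original relation: {A, B}.
Within {A, B, C, D, E}: {E}⁺ ∩ {A, B, C, D, E} = {C, D, E}, not the whole set, so E -> C, D violates BCNF; decompose into {C, D, E} and {A, B, E}.
Within {C, D, E}: {D}⁺ ∩ {C, D, E} = {C, D}, not the whole set, so D -> C violates BCNF; decompose into {C, D} and {D, E}.
{C, D}: every determinant is a superkey — BCNF.
{D, E}: every determinant is a superkey — BCNF.
{A, B, E}: every determinant is a superkey — BCNF.

{A, B, E}; {C, D}; {D, E}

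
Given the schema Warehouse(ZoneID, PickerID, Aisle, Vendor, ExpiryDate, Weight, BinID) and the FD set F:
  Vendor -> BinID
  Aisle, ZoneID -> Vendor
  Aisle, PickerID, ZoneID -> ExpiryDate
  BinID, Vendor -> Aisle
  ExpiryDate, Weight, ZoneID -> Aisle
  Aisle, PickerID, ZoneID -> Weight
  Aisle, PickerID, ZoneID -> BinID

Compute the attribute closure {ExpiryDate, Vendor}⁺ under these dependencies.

Start with {ExpiryDate, Vendor}.
Vendor -> BinID applies; add {BinID} → now {BinID, ExpiryDate, Vendor}.
BinID, Vendor -> Aisle applies; add {Aisle} → now {Aisle, BinID, ExpiryDate, Vendor}.
No further FD applies.

{Aisle, BinID, ExpiryDate, Vendor}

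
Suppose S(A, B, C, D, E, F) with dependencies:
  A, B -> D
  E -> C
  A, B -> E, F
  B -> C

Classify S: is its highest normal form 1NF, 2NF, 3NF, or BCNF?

Candidate key: {A, B}. Prime attributes: {A, B}.
E -> C: {E}⁺ = {C, E}, which is not all of the attributes, so the left side is not a superkey — BCNF is violated.
E -> C has non-prime {C} on the right and a non-superkey on the left, so 3NF fails.
{B} is a proper subset of the key {A, B}, and {B}⁺ contains the non-prime attribute {C} — a partial dependency, so 2NF is violated.

1NF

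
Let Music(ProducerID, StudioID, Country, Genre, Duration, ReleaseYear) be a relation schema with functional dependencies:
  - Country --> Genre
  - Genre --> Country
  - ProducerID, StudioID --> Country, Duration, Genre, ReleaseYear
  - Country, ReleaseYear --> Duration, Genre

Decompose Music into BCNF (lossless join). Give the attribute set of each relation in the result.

{Country, Duration, ReleaseYear}; {Country, Genre}; {Country, ProducerID, ReleaseYear, StudioID}

Candidate key of the original relation: {ProducerID, StudioID}.
Within {Country, Duration, Genre, ProducerID, ReleaseYear, StudioID}: {Country}⁺ ∩ {Country, Duration, Genre, ProducerID, ReleaseYear, StudioID} = {Country, Genre}, not the whole set, so Country --> Genre violates BCNF; decompose into {Country, Genre} and {Country, Duration, ProducerID, ReleaseYear, StudioID}.
{Country, Genre} has no BCNF violation.
Within {Country, Duration, ProducerID, ReleaseYear, StudioID}: {Country, ReleaseYear}⁺ ∩ {Country, Duration, ProducerID, ReleaseYear, StudioID} = {Country, Duration, ReleaseYear}, not the whole set, so Country, ReleaseYear --> Duration violates BCNF; decompose into {Country, Duration, ReleaseYear} and {Country, ProducerID, ReleaseYear, StudioID}.
{Country, Duration, ReleaseYear} has no BCNF violation.
{Country, ProducerID, ReleaseYear, StudioID} has no BCNF violation.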